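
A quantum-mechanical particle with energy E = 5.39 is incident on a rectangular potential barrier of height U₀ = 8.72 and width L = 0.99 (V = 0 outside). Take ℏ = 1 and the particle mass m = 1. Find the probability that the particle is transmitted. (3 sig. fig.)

E < U₀: inside the barrier ψ ∝ e^{±κx} with κ = √(2m(U₀ − E))/ℏ = 2.581.
κL = 2.555, sinh(κL) = 6.396.
Matching ψ, ψ′ at both faces gives T = [1 + U₀² sinh²(κL) / (4E(U₀ − E))]⁻¹ = 1/44.33 = 0.0226.

T = 0.0226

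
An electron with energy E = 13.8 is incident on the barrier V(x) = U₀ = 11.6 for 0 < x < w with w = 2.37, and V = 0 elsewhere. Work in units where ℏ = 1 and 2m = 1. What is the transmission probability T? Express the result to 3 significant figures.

T = 0.871

E > U₀: inside the barrier k₂ = √(2m(E − U₀))/ℏ = 1.483, k₂w = 3.515.
Matching at both interfaces gives T⁻¹ = 1 + U₀² sin²(k₂w) / [4E(E − U₀)] = 1.148, hence T = 0.871.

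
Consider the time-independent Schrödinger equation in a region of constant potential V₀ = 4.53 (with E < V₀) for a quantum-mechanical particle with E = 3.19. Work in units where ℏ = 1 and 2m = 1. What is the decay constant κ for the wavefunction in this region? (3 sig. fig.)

Since E < V₀ the TISE in this region is ψ'' = κ²ψ with κ = √(2m(V₀ − E))/ℏ.
κ = √(2 × 0.5 × 1.34) = 1.158.

κ = 1.16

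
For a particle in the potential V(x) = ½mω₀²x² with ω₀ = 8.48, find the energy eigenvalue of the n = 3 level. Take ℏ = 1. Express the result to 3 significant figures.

E = 29.7

Using E_n = (n + ½)ℏω₀: E_3 = 3.5 × 8.48 = 29.68.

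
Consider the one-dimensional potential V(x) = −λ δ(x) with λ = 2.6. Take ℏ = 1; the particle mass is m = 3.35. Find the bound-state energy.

E = -11.3

For x ≠ 0 the bound state is ψ ∝ e^{−κ|x|}; integrating the TISE across the delta gives the cusp condition 2κ = 2mλ/ℏ², so κ = 8.710.
Then E = −ℏ²κ²/(2m) = −mλ²/(2ℏ²) = -11.32.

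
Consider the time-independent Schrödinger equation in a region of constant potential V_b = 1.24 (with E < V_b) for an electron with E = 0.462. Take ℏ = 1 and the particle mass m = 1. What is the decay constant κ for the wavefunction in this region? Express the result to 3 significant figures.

Since E < V_b the TISE in this region is ψ'' = κ²ψ with κ = √(2m(V_b − E))/ℏ.
κ = √(2 × 1 × 0.778) = 1.247.

κ = 1.25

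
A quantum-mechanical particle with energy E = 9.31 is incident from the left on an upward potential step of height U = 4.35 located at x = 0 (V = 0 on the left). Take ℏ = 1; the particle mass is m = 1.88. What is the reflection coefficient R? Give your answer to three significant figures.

The wavenumbers are k₁ = √(2mE)/ℏ = 5.917 on the left and k₂ = √(2m(E − U))/ℏ = 4.319 on the right.
Continuity of ψ and ψ′ at the step yields the reflection amplitude r = (k₁ − k₂)/(k₁ + k₂) = 0.1561; thus R = |r|² = 0.02438, T = 0.9756.

R = 0.0244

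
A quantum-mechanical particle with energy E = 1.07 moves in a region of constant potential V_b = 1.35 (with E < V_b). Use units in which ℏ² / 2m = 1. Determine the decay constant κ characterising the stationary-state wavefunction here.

Since E < V_b the TISE in this region is ψ'' = κ²ψ with κ = √(2m(V_b − E))/ℏ.
κ = √(2 × 0.5 × 0.28) = 0.5292.

κ = 0.529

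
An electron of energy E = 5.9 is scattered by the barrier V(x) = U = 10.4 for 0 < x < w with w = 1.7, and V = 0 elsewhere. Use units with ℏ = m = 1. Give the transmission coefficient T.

Since E < U the interior solution is evanescent with decay constant κ = √(2m(U − E))/ℏ = 3.000.
κw = 5.100, sinh(κw) = 82.01.
Matching ψ, ψ′ at both faces gives T = [1 + U² sinh²(κw) / (4E(U − E))]⁻¹ = 1/6850 = 0.000146.

T = 0.000146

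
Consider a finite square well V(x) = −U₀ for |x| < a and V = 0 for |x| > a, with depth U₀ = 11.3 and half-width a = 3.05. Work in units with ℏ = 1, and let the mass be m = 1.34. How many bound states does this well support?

N = 11

The dimensionless depth is z₀ = a√(2mU₀)/ℏ = 3.05 × √(30.28) = 16.78.
The even/odd transcendental equations gain one root per π/2 in z₀, giving N = 1 + ⌊2z₀/π⌋ = 1 + ⌊10.69⌋ = 11.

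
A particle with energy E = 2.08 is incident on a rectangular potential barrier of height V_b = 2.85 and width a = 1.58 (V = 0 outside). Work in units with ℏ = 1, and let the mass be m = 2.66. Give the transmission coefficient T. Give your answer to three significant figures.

E < V_b: inside the barrier ψ ∝ e^{±κx} with κ = √(2m(V_b − E))/ℏ = 2.024.
κa = 3.198, sinh(κa) = 12.22.
The exact tunnelling result is T⁻¹ = 1 + V_b² sinh²(κa) / [4E(V_b − E)] = 190.3, so T = 0.00525.

T = 0.00525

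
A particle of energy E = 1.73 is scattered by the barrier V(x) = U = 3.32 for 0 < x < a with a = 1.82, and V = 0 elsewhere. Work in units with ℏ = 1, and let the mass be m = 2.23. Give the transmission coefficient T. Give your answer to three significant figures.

T = 0.000246

Since E < U the interior solution is evanescent with decay constant κ = √(2m(U − E))/ℏ = 2.663.
κa = 4.847, sinh(κa) = 63.65.
Matching ψ, ψ′ at both faces gives T = [1 + U² sinh²(κa) / (4E(U − E))]⁻¹ = 1/4059 = 0.000246.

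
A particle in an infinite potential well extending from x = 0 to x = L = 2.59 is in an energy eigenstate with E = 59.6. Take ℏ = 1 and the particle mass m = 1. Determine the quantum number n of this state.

From E_n = n²π²ℏ²/(2mL²) invert to n = √(2mL²E)/(πℏ).
n = (2.59/π) × √(2 × 1 × 59.6) = 9.001 → n = 9.

n = 9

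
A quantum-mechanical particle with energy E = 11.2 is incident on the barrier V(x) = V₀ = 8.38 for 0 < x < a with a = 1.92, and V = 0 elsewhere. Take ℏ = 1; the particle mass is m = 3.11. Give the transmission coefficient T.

E > V₀: inside the barrier k₂ = √(2m(E − V₀))/ℏ = 4.188, k₂a = 8.041.
T = [1 + V₀² sin²(k₂a) / (4E(E − V₀))]⁻¹ = 1/1.537 = 0.651.

T = 0.651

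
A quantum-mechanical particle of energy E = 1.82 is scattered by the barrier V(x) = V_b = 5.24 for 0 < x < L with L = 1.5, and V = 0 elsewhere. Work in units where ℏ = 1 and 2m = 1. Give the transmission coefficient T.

T = 0.0140

E < V_b: inside the barrier ψ ∝ e^{±κx} with κ = √(2m(V_b − E))/ℏ = 1.849.
κL = 2.774, sinh(κL) = 7.980.
The exact tunnelling result is T⁻¹ = 1 + V_b² sinh²(κL) / [4E(V_b − E)] = 71.23, so T = 0.0140.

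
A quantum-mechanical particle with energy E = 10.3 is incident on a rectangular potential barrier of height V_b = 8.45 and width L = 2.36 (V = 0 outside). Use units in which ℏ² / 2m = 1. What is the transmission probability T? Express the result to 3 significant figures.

Above the barrier the interior wavenumber is k₂ = √(2m(E − V_b))/ℏ = 1.360, giving phase k₂L = 3.210.
T = [1 + V_b² sin²(k₂L) / (4E(E − V_b))]⁻¹ = 1/1.004 = 0.996.

T = 0.996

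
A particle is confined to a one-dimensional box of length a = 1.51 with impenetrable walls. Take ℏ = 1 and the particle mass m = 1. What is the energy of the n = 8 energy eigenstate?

E = 139

Requiring ψ(0) = ψ(a) = 0 quantises k = nπ/a, hence E_n = ℏ²k²/2m = n²π²ℏ²/(2ma²).
E_8 = 8² × π² / (2 × 1 × 1.51²) = 138.5.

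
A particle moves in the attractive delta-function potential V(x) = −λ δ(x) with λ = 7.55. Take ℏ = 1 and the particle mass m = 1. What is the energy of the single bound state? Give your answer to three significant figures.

E = -28.5

For x ≠ 0 the bound state is ψ ∝ e^{−κ|x|}; integrating the TISE across the delta gives the cusp condition 2κ = 2mλ/ℏ², so κ = 7.550.
Then E = −ℏ²κ²/(2m) = −mλ²/(2ℏ²) = -28.50.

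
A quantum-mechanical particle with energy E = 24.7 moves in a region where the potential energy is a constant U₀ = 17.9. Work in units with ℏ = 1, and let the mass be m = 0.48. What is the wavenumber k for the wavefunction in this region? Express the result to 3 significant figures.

k = 2.55

With E > U₀ the solution is oscillatory, ψ ∝ e^{±ikx} with k = √(2m(E − U₀))/ℏ.
k = √(2 × 0.48 × 6.8) = 2.555.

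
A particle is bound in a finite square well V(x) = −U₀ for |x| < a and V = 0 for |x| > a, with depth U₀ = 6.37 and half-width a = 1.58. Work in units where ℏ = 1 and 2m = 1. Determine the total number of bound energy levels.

N = 3

The dimensionless depth is z₀ = a√(2mU₀)/ℏ = 1.58 × √(6.370) = 3.988.
The even/odd transcendental equations gain one root per π/2 in z₀, giving N = 1 + ⌊2z₀/π⌋ = 1 + ⌊2.539⌋ = 3.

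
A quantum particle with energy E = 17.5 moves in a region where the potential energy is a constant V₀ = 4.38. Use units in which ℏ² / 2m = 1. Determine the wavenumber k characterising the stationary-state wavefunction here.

k = 3.62

With E > V₀ the solution is oscillatory, ψ ∝ e^{±ikx} with k = √(2m(E − V₀))/ℏ.
k = √(2 × 0.5 × 13.12) = 3.622.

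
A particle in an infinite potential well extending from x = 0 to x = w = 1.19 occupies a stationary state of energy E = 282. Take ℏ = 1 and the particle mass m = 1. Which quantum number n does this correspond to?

n = 9

From E_n = n²π²ℏ²/(2mw²) invert to n = √(2mw²E)/(πℏ).
n = (1.19/π) × √(2 × 1 × 282) = 8.996 → n = 9.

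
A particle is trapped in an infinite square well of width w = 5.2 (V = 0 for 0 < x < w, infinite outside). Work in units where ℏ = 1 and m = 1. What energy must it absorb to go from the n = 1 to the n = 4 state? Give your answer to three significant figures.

E_n = n²π²ℏ²/(2mw²), so ΔE = (4² − 1²) π²ℏ²/(2mw²).
ΔE = 15 × π² / (2 × 1 × 5.2²) = 2.738.

ΔE = 2.74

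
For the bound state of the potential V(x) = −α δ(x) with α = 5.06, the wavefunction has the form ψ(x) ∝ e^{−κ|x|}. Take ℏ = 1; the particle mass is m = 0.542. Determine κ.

Integrating the TISE across x = 0 gives the cusp condition ψ'(0⁺) − ψ'(0⁻) = −(2mα/ℏ²)ψ(0).
With ψ ∝ e^{−κ|x|} this yields −2κ = −2mα/ℏ², so κ = mα/ℏ² = 2.743.

κ = 2.74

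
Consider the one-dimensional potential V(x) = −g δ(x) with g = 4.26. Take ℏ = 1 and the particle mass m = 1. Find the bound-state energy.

For x ≠ 0 the bound state is ψ ∝ e^{−κ|x|}; integrating the TISE across the delta gives the cusp condition 2κ = 2mg/ℏ², so κ = 4.260.
Then E = −ℏ²κ²/(2m) = −mg²/(2ℏ²) = -9.074.

E = -9.07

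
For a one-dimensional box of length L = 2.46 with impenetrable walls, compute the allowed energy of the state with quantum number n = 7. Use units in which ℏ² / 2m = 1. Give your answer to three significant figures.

E = 79.9

The infinite-well eigenfunctions ψ_n = √(2/L) sin(nπx/L) vanish at both walls, giving E_n = n²π²ℏ²/(2mL²).
E_7 = 7² × π² / (2 × 0.5 × 2.46²) = 79.91.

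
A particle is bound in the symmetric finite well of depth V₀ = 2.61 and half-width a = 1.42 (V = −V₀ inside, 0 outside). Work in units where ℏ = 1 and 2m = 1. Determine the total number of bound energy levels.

The dimensionless depth is z₀ = a√(2mV₀)/ℏ = 1.42 × √(2.610) = 2.294.
A new bound state (alternating even/odd) appears each time z₀ passes a multiple of π/2, so N = ⌊2z₀/π⌋ + 1 = ⌊1.460⌋ + 1 = 2.

N = 2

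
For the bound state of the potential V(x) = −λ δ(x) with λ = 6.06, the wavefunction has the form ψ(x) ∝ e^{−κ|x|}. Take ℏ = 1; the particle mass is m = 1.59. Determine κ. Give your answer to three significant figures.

Integrate −(ℏ²/2m)ψ'' − λδ(x)ψ = Eψ from −ε to +ε: the ψ'' term gives ψ'(0⁺) − ψ'(0⁻) and the δ term gives −(2mλ/ℏ²)ψ(0).
With ψ ∝ e^{−κ|x|} this yields −2κ = −2mλ/ℏ², so κ = mλ/ℏ² = 9.635.

κ = 9.64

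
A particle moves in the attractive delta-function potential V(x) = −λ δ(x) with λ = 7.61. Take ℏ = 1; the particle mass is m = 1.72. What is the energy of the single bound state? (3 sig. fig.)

The bound state is ψ(x) = √κ e^{−κ|x|}. The derivative jump ψ'(0⁺) − ψ'(0⁻) = −(2mλ/ℏ²)ψ(0) fixes κ = mλ/ℏ² = 13.09.
Then E = −ℏ²κ²/(2m) = −mλ²/(2ℏ²) = -49.80.

E = -49.8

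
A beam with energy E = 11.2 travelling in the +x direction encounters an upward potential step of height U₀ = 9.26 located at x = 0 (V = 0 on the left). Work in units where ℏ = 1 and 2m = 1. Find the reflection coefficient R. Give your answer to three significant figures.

The wavenumbers are k₁ = √(2mE)/ℏ = 3.347 on the left and k₂ = √(2m(E − U₀))/ℏ = 1.393 on the right.
Matching ψ and ψ′ at x = 0 gives r = (k₁ − k₂)/(k₁ + k₂), so R = r² = 0.1699 and T = 1 − R = 0.8301.

R = 0.170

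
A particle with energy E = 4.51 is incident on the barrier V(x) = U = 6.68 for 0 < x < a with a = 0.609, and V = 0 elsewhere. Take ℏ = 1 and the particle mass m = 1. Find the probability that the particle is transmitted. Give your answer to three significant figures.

Since E < U the interior solution is evanescent with decay constant κ = √(2m(U − E))/ℏ = 2.083.
κa = 1.269, sinh(κa) = 1.638.
Matching ψ, ψ′ at both faces gives T = [1 + U² sinh²(κa) / (4E(U − E))]⁻¹ = 1/4.057 = 0.247.

T = 0.247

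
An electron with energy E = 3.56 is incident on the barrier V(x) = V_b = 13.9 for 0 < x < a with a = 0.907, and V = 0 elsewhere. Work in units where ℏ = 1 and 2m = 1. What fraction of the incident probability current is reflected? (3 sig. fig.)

R = 0.991

E < V_b: inside the barrier ψ ∝ e^{±κx} with κ = √(2m(V_b − E))/ℏ = 3.216.
κa = 2.917, sinh(κa) = 9.212.
The exact tunnelling result is T⁻¹ = 1 + V_b² sinh²(κa) / [4E(V_b − E)] = 112.3, so T = 0.00890.
R = 1 − T = 0.991.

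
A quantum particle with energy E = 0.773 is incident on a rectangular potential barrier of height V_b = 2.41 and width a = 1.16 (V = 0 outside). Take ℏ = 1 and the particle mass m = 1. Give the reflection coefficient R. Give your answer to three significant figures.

R = 0.949

Since E < V_b the interior solution is evanescent with decay constant κ = √(2m(V_b − E))/ℏ = 1.809.
κa = 2.099, sinh(κa) = 4.017.
Matching ψ, ψ′ at both faces gives T = [1 + V_b² sinh²(κa) / (4E(V_b − E))]⁻¹ = 1/19.52 = 0.0512.
R = 1 − T = 0.949.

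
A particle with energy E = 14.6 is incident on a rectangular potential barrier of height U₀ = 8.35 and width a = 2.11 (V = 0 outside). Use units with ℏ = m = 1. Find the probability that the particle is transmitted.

T = 0.860

Above the barrier the interior wavenumber is k₂ = √(2m(E − U₀))/ℏ = 3.536, giving phase k₂a = 7.460.
T = [1 + U₀² sin²(k₂a) / (4E(E − U₀))]⁻¹ = 1/1.163 = 0.860.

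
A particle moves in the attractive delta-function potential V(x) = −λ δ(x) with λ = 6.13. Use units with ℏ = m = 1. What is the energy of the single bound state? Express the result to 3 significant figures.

E = -18.8

The bound state is ψ(x) = √κ e^{−κ|x|}. The derivative jump ψ'(0⁺) − ψ'(0⁻) = −(2mλ/ℏ²)ψ(0) fixes κ = mλ/ℏ² = 6.130.
Then E = −ℏ²κ²/(2m) = −mλ²/(2ℏ²) = -18.79.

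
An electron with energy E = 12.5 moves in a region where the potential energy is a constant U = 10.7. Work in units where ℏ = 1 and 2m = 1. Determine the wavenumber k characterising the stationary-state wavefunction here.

With E > U the solution is oscillatory, ψ ∝ e^{±ikx} with k = √(2m(E − U))/ℏ.
k = √(2 × 0.5 × 1.8) = 1.342.

k = 1.34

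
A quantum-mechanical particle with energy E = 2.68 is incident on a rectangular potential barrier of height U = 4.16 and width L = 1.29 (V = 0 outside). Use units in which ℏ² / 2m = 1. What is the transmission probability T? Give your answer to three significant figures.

E < U: inside the barrier ψ ∝ e^{±κx} with κ = √(2m(U − E))/ℏ = 1.217.
κL = 1.569, sinh(κL) = 2.298.
Matching ψ, ψ′ at both faces gives T = [1 + U² sinh²(κL) / (4E(U − E))]⁻¹ = 1/6.758 = 0.148.

T = 0.148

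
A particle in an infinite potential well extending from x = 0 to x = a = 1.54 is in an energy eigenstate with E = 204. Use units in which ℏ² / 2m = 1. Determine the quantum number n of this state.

From E_n = n²π²ℏ²/(2ma²) invert to n = √(2ma²E)/(πℏ).
n = (1.54/π) × √(2 × 0.5 × 204) = 7.001 → n = 7.

n = 7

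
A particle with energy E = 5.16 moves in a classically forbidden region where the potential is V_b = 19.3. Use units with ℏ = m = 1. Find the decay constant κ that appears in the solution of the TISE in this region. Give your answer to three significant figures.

Since E < V_b the TISE in this region is ψ'' = κ²ψ with κ = √(2m(V_b − E))/ℏ.
κ = √(2 × 1 × 14.14) = 5.318.

κ = 5.32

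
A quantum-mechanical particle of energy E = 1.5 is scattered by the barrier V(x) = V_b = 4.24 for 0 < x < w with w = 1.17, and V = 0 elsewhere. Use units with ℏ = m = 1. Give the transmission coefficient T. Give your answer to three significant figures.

Since E < V_b the interior solution is evanescent with decay constant κ = √(2m(V_b − E))/ℏ = 2.341.
κw = 2.739, sinh(κw) = 7.703.
Matching ψ, ψ′ at both faces gives T = [1 + V_b² sinh²(κw) / (4E(V_b − E))]⁻¹ = 1/65.88 = 0.0152.

T = 0.0152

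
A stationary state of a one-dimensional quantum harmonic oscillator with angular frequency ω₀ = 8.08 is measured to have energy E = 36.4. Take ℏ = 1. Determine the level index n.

n = 4

Invert E_n = (n + ½)ℏω₀: n = E/ℏω₀ − ½ = 4.005, so n = 4.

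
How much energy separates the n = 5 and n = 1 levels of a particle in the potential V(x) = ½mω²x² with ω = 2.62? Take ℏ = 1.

ΔE = 10.5

E_n = ℏω(n + ½), so ΔE = (5 − 1) ℏω = 4 × 2.62 = 10.48.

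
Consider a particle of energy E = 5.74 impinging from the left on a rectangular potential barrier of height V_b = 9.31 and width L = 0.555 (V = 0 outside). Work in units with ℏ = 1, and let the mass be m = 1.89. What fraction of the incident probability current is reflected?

E < V_b: inside the barrier ψ ∝ e^{±κx} with κ = √(2m(V_b − E))/ℏ = 3.673.
κL = 2.039, sinh(κL) = 3.776.
Matching ψ, ψ′ at both faces gives T = [1 + V_b² sinh²(κL) / (4E(V_b − E))]⁻¹ = 1/16.07 = 0.0622.
R = 1 − T = 0.938.

R = 0.938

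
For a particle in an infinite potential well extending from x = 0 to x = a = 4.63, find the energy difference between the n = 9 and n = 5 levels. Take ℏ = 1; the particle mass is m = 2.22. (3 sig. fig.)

E_n = n²π²ℏ²/(2ma²), so ΔE = (9² − 5²) π²ℏ²/(2ma²).
ΔE = 56 × π² / (2 × 2.22 × 4.63²) = 5.807.

ΔE = 5.81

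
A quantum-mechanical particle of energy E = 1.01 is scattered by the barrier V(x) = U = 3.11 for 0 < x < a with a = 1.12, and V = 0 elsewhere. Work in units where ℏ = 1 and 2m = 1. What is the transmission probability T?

Since E < U the interior solution is evanescent with decay constant κ = √(2m(U − E))/ℏ = 1.449.
κa = 1.623, sinh(κa) = 2.436.
Matching ψ, ψ′ at both faces gives T = [1 + U² sinh²(κa) / (4E(U − E))]⁻¹ = 1/7.763 = 0.129.

T = 0.129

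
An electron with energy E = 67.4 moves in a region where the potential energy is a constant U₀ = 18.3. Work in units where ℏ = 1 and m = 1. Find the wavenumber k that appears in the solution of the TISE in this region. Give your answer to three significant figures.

k = 9.91

With E > U₀ the solution is oscillatory, ψ ∝ e^{±ikx} with k = √(2m(E − U₀))/ℏ.
k = √(2 × 1 × 49.1) = 9.910.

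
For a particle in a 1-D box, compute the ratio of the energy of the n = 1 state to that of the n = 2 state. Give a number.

0.25

Since E_n ∝ n², the ratio is (1/2)² = 0.25.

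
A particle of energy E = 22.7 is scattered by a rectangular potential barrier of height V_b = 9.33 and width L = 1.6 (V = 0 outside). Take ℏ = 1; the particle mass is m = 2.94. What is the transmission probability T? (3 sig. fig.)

T = 0.933

E > V_b: inside the barrier k₂ = √(2m(E − V_b))/ℏ = 8.867, k₂L = 14.19.
Matching at both interfaces gives T⁻¹ = 1 + V_b² sin²(k₂L) / [4E(E − V_b)] = 1.072, hence T = 0.933.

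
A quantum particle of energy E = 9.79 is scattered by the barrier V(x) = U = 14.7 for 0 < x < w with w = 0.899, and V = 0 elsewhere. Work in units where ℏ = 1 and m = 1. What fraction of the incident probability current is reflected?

R = 0.987

E < U: inside the barrier ψ ∝ e^{±κx} with κ = √(2m(U − E))/ℏ = 3.134.
κw = 2.817, sinh(κw) = 8.335.
The exact tunnelling result is T⁻¹ = 1 + U² sinh²(κw) / [4E(U − E)] = 79.08, so T = 0.0126.
R = 1 − T = 0.987.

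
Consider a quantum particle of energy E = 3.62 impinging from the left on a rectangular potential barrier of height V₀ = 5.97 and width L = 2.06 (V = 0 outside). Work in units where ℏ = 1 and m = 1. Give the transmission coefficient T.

E < V₀: inside the barrier ψ ∝ e^{±κx} with κ = √(2m(V₀ − E))/ℏ = 2.168.
κL = 4.466, sinh(κL) = 43.50.
The exact tunnelling result is T⁻¹ = 1 + V₀² sinh²(κL) / [4E(V₀ − E)] = 1983, so T = 0.000504.

T = 0.000504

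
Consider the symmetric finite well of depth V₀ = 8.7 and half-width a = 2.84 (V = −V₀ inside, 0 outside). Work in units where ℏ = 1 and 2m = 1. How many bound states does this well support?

N = 6

Define the well-strength parameter z₀ = (a/ℏ)√(2mV₀) = 2.84 × √(2·0.5·8.7) = 8.377.
The even/odd transcendental equations gain one root per π/2 in z₀, giving N = 1 + ⌊2z₀/π⌋ = 1 + ⌊5.333⌋ = 6.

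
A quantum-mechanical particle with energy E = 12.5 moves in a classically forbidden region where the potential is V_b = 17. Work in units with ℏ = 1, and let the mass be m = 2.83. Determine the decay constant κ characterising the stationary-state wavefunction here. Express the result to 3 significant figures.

Since E < V_b the TISE in this region is ψ'' = κ²ψ with κ = √(2m(V_b − E))/ℏ.
κ = √(2 × 2.83 × 4.5) = 5.047.

κ = 5.05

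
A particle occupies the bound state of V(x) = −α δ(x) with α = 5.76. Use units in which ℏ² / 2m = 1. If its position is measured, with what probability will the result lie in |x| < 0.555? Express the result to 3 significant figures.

The normalised bound state is ψ = √κ e^{−κ|x|} with κ = mα/ℏ² = 2.880.
P(|x| < d) = ∫_{−d}^{d} κ e^{−2κ|x|} dx = 1 − e^{−2κd} = 1 − e^{−3.197} = 0.9591.

P = 0.959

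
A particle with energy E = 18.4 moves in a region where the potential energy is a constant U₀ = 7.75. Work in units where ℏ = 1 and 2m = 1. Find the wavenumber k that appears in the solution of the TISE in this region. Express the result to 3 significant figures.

k = 3.26

With E > U₀ the solution is oscillatory, ψ ∝ e^{±ikx} with k = √(2m(E − U₀))/ℏ.
k = √(2 × 0.5 × 10.65) = 3.263.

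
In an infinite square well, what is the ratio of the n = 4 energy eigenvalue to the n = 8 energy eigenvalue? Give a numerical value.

Since E_n ∝ n², the ratio is (4/8)² = 0.25.

0.25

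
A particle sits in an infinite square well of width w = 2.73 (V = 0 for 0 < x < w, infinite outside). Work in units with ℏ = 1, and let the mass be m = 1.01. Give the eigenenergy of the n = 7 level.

E = 32.1

Requiring ψ(0) = ψ(w) = 0 quantises k = nπ/w, hence E_n = ℏ²k²/2m = n²π²ℏ²/(2mw²).
E_7 = 7² × π² / (2 × 1.01 × 2.73²) = 32.12.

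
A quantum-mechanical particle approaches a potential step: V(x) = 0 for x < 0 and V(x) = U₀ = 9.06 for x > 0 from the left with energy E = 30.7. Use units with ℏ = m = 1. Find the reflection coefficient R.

The wavenumbers are k₁ = √(2mE)/ℏ = 7.836 on the left and k₂ = √(2m(E − U₀))/ℏ = 6.579 on the right.
Continuity of ψ and ψ′ at the step yields the reflection amplitude r = (k₁ − k₂)/(k₁ + k₂) = 0.08721; thus R = |r|² = 0.007605, T = 0.9924.

R = 0.00761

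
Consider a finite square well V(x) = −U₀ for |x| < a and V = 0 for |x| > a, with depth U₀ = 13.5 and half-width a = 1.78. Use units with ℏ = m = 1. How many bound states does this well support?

The dimensionless depth is z₀ = a√(2mU₀)/ℏ = 1.78 × √(27.00) = 9.249.
The even/odd transcendental equations gain one root per π/2 in z₀, giving N = 1 + ⌊2z₀/π⌋ = 1 + ⌊5.888⌋ = 6.

N = 6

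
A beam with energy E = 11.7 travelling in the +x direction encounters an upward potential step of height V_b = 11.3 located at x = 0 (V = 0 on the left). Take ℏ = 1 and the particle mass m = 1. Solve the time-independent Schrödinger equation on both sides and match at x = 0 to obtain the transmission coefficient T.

T = 0.527

The wavenumbers are k₁ = √(2mE)/ℏ = 4.837 on the left and k₂ = √(2m(E − V_b))/ℏ = 0.8944 on the right.
Matching ψ and ψ′ at x = 0 gives r = (k₁ − k₂)/(k₁ + k₂), so R = r² = 0.4732 and T = 1 − R = 0.5268.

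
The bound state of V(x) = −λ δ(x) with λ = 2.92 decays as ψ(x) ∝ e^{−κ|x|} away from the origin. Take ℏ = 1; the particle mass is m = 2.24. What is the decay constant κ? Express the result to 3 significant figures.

Integrating the TISE across x = 0 gives the cusp condition ψ'(0⁺) − ψ'(0⁻) = −(2mλ/ℏ²)ψ(0).
With ψ ∝ e^{−κ|x|} this yields −2κ = −2mλ/ℏ², so κ = mλ/ℏ² = 6.541.

κ = 6.54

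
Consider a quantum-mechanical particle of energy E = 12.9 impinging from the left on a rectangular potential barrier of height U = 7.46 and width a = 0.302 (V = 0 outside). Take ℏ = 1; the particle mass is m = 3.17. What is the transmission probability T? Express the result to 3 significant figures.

E > U: inside the barrier k₂ = √(2m(E − U))/ℏ = 5.873, k₂a = 1.774.
T = [1 + U² sin²(k₂a) / (4E(E − U))]⁻¹ = 1/1.190 = 0.840.

T = 0.840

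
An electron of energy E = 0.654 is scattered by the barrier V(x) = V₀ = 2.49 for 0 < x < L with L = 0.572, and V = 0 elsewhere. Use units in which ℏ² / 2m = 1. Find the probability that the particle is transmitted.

Since E < V₀ the interior solution is evanescent with decay constant κ = √(2m(V₀ − E))/ℏ = 1.355.
κL = 0.7751, sinh(κL) = 0.8550.
The exact tunnelling result is T⁻¹ = 1 + V₀² sinh²(κL) / [4E(V₀ − E)] = 1.944, so T = 0.514.

T = 0.514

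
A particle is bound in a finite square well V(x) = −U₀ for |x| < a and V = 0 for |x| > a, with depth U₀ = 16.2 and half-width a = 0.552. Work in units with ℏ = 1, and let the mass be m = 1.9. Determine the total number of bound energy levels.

N = 3

Define the well-strength parameter z₀ = (a/ℏ)√(2mU₀) = 0.552 × √(2·1.9·16.2) = 4.331.
The even/odd transcendental equations gain one root per π/2 in z₀, giving N = 1 + ⌊2z₀/π⌋ = 1 + ⌊2.757⌋ = 3.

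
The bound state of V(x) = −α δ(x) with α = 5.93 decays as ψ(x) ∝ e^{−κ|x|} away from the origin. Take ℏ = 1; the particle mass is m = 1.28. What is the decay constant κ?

κ = 7.59

Integrating the TISE across x = 0 gives the cusp condition ψ'(0⁺) − ψ'(0⁻) = −(2mα/ℏ²)ψ(0).
With ψ ∝ e^{−κ|x|} this yields −2κ = −2mα/ℏ², so κ = mα/ℏ² = 7.590.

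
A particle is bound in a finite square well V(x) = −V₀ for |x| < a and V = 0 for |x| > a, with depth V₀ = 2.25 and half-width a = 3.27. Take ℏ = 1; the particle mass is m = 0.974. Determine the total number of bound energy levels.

The dimensionless depth is z₀ = a√(2mV₀)/ℏ = 3.27 × √(4.383) = 6.846.
The even/odd transcendental equations gain one root per π/2 in z₀, giving N = 1 + ⌊2z₀/π⌋ = 1 + ⌊4.358⌋ = 5.

N = 5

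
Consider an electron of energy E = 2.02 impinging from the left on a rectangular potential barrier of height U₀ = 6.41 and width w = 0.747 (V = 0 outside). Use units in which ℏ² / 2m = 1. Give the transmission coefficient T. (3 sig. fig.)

E < U₀: inside the barrier ψ ∝ e^{±κx} with κ = √(2m(U₀ − E))/ℏ = 2.095.
κw = 1.565, sinh(κw) = 2.287.
The exact tunnelling result is T⁻¹ = 1 + U₀² sinh²(κw) / [4E(U₀ − E)] = 7.059, so T = 0.142.

T = 0.142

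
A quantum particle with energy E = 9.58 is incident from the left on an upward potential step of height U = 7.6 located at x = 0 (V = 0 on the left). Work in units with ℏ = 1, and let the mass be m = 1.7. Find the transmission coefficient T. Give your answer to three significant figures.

T = 0.859

On each side the TISE gives plane waves with k = √(2m(E − V))/ℏ: k₁ = √(2·1.7·9.58) = 5.707, k₂ = √(2·1.7·1.98) = 2.595.
Matching ψ and ψ′ at x = 0 gives r = (k₁ − k₂)/(k₁ + k₂), so R = r² = 0.1406 and T = 1 − R = 0.8594.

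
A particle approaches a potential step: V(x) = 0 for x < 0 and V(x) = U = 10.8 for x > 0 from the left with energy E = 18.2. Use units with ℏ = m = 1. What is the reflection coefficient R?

On each side the TISE gives plane waves with k = √(2m(E − V))/ℏ: k₁ = √(2·1·18.2) = 6.033, k₂ = √(2·1·7.4) = 3.847.
Continuity of ψ and ψ′ at the step yields the reflection amplitude r = (k₁ − k₂)/(k₁ + k₂) = 0.2213; thus R = |r|² = 0.04896, T = 0.9510.

R = 0.0490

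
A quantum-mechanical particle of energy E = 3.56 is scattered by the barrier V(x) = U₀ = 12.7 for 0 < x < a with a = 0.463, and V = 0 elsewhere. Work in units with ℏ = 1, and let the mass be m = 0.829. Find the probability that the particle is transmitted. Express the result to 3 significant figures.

T = 0.0849

E < U₀: inside the barrier ψ ∝ e^{±κx} with κ = √(2m(U₀ − E))/ℏ = 3.893.
κa = 1.802, sinh(κa) = 2.950.
Matching ψ, ψ′ at both faces gives T = [1 + U₀² sinh²(κa) / (4E(U₀ − E))]⁻¹ = 1/11.78 = 0.0849.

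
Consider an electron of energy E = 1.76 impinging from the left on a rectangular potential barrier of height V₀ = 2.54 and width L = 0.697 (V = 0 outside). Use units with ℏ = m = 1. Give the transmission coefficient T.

Since E < V₀ the interior solution is evanescent with decay constant κ = √(2m(V₀ − E))/ℏ = 1.249.
κL = 0.8706, sinh(κL) = 0.9848.
Matching ψ, ψ′ at both faces gives T = [1 + V₀² sinh²(κL) / (4E(V₀ − E))]⁻¹ = 1/2.139 = 0.467.

T = 0.467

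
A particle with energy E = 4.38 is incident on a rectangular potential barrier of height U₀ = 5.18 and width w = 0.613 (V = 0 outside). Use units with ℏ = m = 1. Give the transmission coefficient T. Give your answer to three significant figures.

T = 0.416

E < U₀: inside the barrier ψ ∝ e^{±κx} with κ = √(2m(U₀ − E))/ℏ = 1.265.
κw = 0.7754, sinh(κw) = 0.8555.
Matching ψ, ψ′ at both faces gives T = [1 + U₀² sinh²(κw) / (4E(U₀ − E))]⁻¹ = 1/2.401 = 0.416.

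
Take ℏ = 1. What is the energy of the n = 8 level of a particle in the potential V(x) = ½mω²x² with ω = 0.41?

Using E_n = (n + ½)ℏω: E_8 = 8.5 × 0.41 = 3.485.

E = 3.49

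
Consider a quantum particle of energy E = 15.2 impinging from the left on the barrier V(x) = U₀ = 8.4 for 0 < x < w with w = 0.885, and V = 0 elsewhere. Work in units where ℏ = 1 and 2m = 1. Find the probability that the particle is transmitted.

T = 0.914

Above the barrier the interior wavenumber is k₂ = √(2m(E − U₀))/ℏ = 2.608, giving phase k₂w = 2.308.
Matching at both interfaces gives T⁻¹ = 1 + U₀² sin²(k₂w) / [4E(E − U₀)] = 1.094, hence T = 0.914.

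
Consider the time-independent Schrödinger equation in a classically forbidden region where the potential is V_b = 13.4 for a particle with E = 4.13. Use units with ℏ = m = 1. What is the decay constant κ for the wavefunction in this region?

Since E < V_b the TISE in this region is ψ'' = κ²ψ with κ = √(2m(V_b − E))/ℏ.
κ = √(2 × 1 × 9.27) = 4.306.

κ = 4.31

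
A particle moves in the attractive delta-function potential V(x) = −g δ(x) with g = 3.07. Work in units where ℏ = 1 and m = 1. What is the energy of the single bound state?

For x ≠ 0 the bound state is ψ ∝ e^{−κ|x|}; integrating the TISE across the delta gives the cusp condition 2κ = 2mg/ℏ², so κ = 3.070.
Then E = −ℏ²κ²/(2m) = −mg²/(2ℏ²) = -4.712.

E = -4.71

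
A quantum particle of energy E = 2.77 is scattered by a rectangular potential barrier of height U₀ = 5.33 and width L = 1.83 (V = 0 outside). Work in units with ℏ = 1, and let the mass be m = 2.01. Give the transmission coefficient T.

E < U₀: inside the barrier ψ ∝ e^{±κx} with κ = √(2m(U₀ − E))/ℏ = 3.208.
κL = 5.871, sinh(κL) = 177.2.
The exact tunnelling result is T⁻¹ = 1 + U₀² sinh²(κL) / [4E(U₀ − E)] = 31460, so T = 0.0000318.

T = 0.0000318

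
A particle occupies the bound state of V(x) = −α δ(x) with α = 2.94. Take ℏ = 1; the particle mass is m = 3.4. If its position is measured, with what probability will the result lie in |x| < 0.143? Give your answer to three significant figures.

The normalised bound state is ψ = √κ e^{−κ|x|} with κ = mα/ℏ² = 9.996.
P(|x| < d) = ∫_{−d}^{d} κ e^{−2κ|x|} dx = 1 − e^{−2κd} = 1 − e^{−2.859} = 0.9427.

P = 0.943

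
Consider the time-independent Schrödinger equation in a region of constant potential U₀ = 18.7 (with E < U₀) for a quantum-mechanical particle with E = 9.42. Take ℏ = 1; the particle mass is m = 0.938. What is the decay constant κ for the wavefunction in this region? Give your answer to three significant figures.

Since E < U₀ the TISE in this region is ψ'' = κ²ψ with κ = √(2m(U₀ − E))/ℏ.
κ = √(2 × 0.938 × 9.28) = 4.172.

κ = 4.17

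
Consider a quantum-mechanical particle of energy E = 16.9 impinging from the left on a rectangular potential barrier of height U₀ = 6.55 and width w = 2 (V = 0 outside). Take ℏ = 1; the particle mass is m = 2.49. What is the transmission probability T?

Above the barrier the interior wavenumber is k₂ = √(2m(E − U₀))/ℏ = 7.179, giving phase k₂w = 14.36.
T = [1 + U₀² sin²(k₂w) / (4E(E − U₀))]⁻¹ = 1/1.058 = 0.945.

T = 0.945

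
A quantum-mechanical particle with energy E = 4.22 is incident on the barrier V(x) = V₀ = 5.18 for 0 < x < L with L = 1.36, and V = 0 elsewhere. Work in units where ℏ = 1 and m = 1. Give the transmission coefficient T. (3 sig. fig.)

T = 0.0552

Since E < V₀ the interior solution is evanescent with decay constant κ = √(2m(V₀ − E))/ℏ = 1.386.
κL = 1.884, sinh(κL) = 3.215.
The exact tunnelling result is T⁻¹ = 1 + V₀² sinh²(κL) / [4E(V₀ − E)] = 18.12, so T = 0.0552.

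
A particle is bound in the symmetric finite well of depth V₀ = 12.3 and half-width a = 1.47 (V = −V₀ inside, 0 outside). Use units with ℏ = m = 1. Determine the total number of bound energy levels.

N = 5

The dimensionless depth is z₀ = a√(2mV₀)/ℏ = 1.47 × √(24.60) = 7.291.
The even/odd transcendental equations gain one root per π/2 in z₀, giving N = 1 + ⌊2z₀/π⌋ = 1 + ⌊4.642⌋ = 5.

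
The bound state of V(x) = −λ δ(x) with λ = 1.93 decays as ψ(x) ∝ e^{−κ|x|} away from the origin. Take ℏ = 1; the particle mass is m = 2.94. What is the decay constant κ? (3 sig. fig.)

Integrate −(ℏ²/2m)ψ'' − λδ(x)ψ = Eψ from −ε to +ε: the ψ'' term gives ψ'(0⁺) − ψ'(0⁻) and the δ term gives −(2mλ/ℏ²)ψ(0).
With ψ ∝ e^{−κ|x|} this yields −2κ = −2mλ/ℏ², so κ = mλ/ℏ² = 5.674.

κ = 5.67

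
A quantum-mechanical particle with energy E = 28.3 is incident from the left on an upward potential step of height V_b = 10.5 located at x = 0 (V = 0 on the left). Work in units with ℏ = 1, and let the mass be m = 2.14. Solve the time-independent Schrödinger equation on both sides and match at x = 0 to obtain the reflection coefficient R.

On each side the TISE gives plane waves with k = √(2m(E − V))/ℏ: k₁ = √(2·2.14·28.3) = 11.01, k₂ = √(2·2.14·17.8) = 8.728.
Continuity of ψ and ψ′ at the step yields the reflection amplitude r = (k₁ − k₂)/(k₁ + k₂) = 0.1154; thus R = |r|² = 0.01332, T = 0.9867.

R = 0.0133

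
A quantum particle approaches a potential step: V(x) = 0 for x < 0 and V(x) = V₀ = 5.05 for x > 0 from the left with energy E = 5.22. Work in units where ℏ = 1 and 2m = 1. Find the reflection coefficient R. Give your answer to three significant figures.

R = 0.482

The wavenumbers are k₁ = √(2mE)/ℏ = 2.285 on the left and k₂ = √(2m(E − V₀))/ℏ = 0.4123 on the right.
Continuity of ψ and ψ′ at the step yields the reflection amplitude r = (k₁ − k₂)/(k₁ + k₂) = 0.6942; thus R = |r|² = 0.4820, T = 0.5180.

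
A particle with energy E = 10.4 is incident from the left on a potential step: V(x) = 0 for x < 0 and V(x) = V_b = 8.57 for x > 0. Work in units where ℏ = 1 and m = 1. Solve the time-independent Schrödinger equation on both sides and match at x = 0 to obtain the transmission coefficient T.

The wavenumbers are k₁ = √(2mE)/ℏ = 4.561 on the left and k₂ = √(2m(E − V_b))/ℏ = 1.913 on the right.
Matching ψ and ψ′ at x = 0 gives r = (k₁ − k₂)/(k₁ + k₂), so R = r² = 0.1673 and T = 1 − R = 0.8327.

T = 0.833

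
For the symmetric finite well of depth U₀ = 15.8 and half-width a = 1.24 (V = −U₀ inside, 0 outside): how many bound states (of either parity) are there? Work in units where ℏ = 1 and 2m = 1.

N = 4

Define the well-strength parameter z₀ = (a/ℏ)√(2mU₀) = 1.24 × √(2·0.5·15.8) = 4.929.
The even/odd transcendental equations gain one root per π/2 in z₀, giving N = 1 + ⌊2z₀/π⌋ = 1 + ⌊3.138⌋ = 4.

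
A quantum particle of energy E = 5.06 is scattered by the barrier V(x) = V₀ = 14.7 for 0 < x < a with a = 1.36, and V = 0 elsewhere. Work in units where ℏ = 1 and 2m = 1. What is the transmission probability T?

T = 0.000776

E < V₀: inside the barrier ψ ∝ e^{±κx} with κ = √(2m(V₀ − E))/ℏ = 3.105.
κa = 4.223, sinh(κa) = 34.10.
The exact tunnelling result is T⁻¹ = 1 + V₀² sinh²(κa) / [4E(V₀ − E)] = 1289, so T = 0.000776.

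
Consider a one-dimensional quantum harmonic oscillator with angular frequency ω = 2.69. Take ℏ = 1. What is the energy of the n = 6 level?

Using E_n = (n + ½)ℏω: E_6 = 6.5 × 2.69 = 17.49.

E = 17.5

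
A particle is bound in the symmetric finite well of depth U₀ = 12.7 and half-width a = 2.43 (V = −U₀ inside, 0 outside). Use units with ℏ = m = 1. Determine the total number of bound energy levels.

N = 8

Define the well-strength parameter z₀ = (a/ℏ)√(2mU₀) = 2.43 × √(2·1·12.7) = 12.25.
The even/odd transcendental equations gain one root per π/2 in z₀, giving N = 1 + ⌊2z₀/π⌋ = 1 + ⌊7.797⌋ = 8.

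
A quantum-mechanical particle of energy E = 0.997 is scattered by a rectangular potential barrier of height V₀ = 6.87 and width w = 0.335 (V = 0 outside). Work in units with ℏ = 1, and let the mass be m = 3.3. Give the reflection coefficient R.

Since E < V₀ the interior solution is evanescent with decay constant κ = √(2m(V₀ − E))/ℏ = 6.226.
κw = 2.086, sinh(κw) = 3.963.
Matching ψ, ψ′ at both faces gives T = [1 + V₀² sinh²(κw) / (4E(V₀ − E))]⁻¹ = 1/32.65 = 0.0306.
R = 1 − T = 0.969.

R = 0.969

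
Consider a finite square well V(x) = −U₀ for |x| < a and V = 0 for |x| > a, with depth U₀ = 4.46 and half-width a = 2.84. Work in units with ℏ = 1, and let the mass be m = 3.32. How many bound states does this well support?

Define the well-strength parameter z₀ = (a/ℏ)√(2mU₀) = 2.84 × √(2·3.32·4.46) = 15.46.
The even/odd transcendental equations gain one root per π/2 in z₀, giving N = 1 + ⌊2z₀/π⌋ = 1 + ⌊9.839⌋ = 10.

N = 10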